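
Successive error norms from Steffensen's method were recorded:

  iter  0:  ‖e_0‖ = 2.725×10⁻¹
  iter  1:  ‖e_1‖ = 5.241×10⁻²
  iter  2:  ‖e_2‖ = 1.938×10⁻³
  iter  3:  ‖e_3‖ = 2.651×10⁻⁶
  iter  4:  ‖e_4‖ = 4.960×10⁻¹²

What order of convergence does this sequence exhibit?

2

Consecutive ratios: ‖e_4‖/‖e_3‖ = 4.960×10⁻¹²/2.651×10⁻⁶ = 1.87099e-06, ‖e_3‖/‖e_2‖ = 2.651×10⁻⁶/1.938×10⁻³ = 0.00136791.
p ≈ ln(1.87099e-06)/ln(0.00136791) = -13.1890/-6.5945 ≈ 2.00.
So the convergence is quadratic (order 2).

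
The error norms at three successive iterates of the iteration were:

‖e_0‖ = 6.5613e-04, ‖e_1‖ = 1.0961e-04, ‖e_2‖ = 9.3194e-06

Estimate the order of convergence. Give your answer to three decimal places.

1.377

p ≈ ln(‖e_2‖/‖e_1‖) / ln(‖e_1‖/‖e_0‖)
  = ln(9.3194e-06/1.0961e-04) / ln(1.0961e-04/6.5613e-04)
  = ln(0.0850233) / ln(0.167055)
  = -2.464830 / -1.789432 ≈ 1.377437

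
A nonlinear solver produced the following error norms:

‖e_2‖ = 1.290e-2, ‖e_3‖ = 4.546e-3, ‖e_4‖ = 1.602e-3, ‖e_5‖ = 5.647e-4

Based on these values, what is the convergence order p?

Consecutive ratios: ‖e_5‖/‖e_4‖ = 5.647e-4/1.602e-3 = 0.352497, ‖e_4‖/‖e_3‖ = 1.602e-3/4.546e-3 = 0.352398.
p ≈ ln(0.352497)/ln(0.352398) = -1.0427/-1.0430 ≈ 1.00.
So the convergence is linear (order 1).

1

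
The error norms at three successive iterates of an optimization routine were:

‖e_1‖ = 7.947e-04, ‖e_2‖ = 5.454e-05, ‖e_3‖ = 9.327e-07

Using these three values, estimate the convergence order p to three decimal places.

1.519

p ≈ ln(‖e_3‖/‖e_2‖) / ln(‖e_2‖/‖e_1‖)
  = ln(9.327e-07/5.454e-05) / ln(5.454e-05/7.947e-04)
  = ln(0.0171012) / ln(0.0686297)
  = -4.068607 / -2.679030 ≈ 1.518687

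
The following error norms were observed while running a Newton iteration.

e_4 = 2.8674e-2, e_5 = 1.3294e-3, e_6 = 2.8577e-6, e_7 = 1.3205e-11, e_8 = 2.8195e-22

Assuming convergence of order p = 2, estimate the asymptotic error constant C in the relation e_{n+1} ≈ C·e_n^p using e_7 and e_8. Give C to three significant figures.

1.62

C ≈ e_8 / e_7^2
  = 2.8195e-22 / (1.3205e-11)^2
  = 2.8195e-22 / 1.74372e-22 ≈ 1.6169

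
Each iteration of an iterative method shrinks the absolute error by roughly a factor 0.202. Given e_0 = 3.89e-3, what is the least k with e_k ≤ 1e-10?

11

After k steps, e_k ≈ 3.89e-3·0.202^k.
Need 0.202^k ≤ 1e-10/3.89e-3 = 2.57069e-08.
k ≥ ln(2.57069e-08)/ln(0.202) = -17.4765/-1.59949 = 10.926.
Smallest integer k = 11.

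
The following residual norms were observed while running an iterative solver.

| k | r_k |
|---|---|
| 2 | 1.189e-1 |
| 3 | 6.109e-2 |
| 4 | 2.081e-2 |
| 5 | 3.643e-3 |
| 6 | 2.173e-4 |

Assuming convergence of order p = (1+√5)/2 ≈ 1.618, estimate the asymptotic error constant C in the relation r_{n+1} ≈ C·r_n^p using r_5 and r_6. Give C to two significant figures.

C ≈ r_6 / r_5^1.618
  = 2.173e-4 / (3.643e-3)^1.618
  = 2.173e-4 / 0.000113355 ≈ 1.917

1.9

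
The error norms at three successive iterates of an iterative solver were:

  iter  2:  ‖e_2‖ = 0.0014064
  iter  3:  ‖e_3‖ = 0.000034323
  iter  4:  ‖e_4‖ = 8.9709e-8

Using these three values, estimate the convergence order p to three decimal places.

p ≈ ln(‖e_4‖/‖e_3‖) / ln(‖e_3‖/‖e_2‖)
  = ln(8.9709e-8/0.000034323) / ln(0.000034323/0.0014064)
  = ln(0.00261367) / ln(0.0244049)
  = -5.947000 / -3.712971 ≈ 1.601682

1.602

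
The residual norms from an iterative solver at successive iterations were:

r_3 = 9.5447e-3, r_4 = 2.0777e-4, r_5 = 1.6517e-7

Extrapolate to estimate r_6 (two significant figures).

2.7e-13

First estimate the order: p ≈ ln(r_5/r_4) / ln(r_4/r_3) = ln(1.6517e-7/2.0777e-4)/ln(2.0777e-4/9.5447e-3) = ln(0.000794966)/ln(0.0217681) ≈ 1.8648.
Then r_6 ≈ r_5·(r_5/r_4)^p = 1.6517e-7·(0.000794966)^1.8648 = 1.6517e-7·1.65871e-06 ≈ 2.74e-13.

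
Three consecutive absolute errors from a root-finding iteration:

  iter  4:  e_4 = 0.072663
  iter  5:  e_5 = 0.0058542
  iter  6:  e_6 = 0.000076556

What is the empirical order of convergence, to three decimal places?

p ≈ ln(e_6/e_5) / ln(e_5/e_4)
  = ln(0.000076556/0.0058542) / ln(0.0058542/0.072663)
  = ln(0.0130771) / ln(0.0805665)
  = -4.336893 / -2.518672 ≈ 1.721897

1.722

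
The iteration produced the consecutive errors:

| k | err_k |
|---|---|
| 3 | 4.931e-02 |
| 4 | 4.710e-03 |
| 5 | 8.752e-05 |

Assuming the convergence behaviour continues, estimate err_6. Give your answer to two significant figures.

1.0e-7

First estimate the order: p ≈ ln(err_5/err_4) / ln(err_4/err_3) = ln(8.752e-05/4.710e-03)/ln(4.710e-03/4.931e-02) = ln(0.0185817)/ln(0.0955182) ≈ 1.6971.
Then err_6 ≈ err_5·(err_5/err_4)^p = 8.752e-05·(0.0185817)^1.6971 = 8.752e-05·0.00115469 ≈ 1.011e-07.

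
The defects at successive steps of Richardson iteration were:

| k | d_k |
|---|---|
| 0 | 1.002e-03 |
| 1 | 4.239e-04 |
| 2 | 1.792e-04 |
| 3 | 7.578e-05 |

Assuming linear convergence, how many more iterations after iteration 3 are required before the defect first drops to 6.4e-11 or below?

Rate ρ ≈ d_3/d_2 = 7.578e-05/1.792e-04 = 0.4229.
After j more steps, d_{3+j} ≈ 7.578e-05·ρ^j; need ρ^j ≤ 6.4e-11/7.578e-05 = 8.4455e-07.
j ≥ ln(8.4455e-07)/ln(0.4229) = -13.9845/-0.86062 = 16.249.
So 17 more iterations are needed.

17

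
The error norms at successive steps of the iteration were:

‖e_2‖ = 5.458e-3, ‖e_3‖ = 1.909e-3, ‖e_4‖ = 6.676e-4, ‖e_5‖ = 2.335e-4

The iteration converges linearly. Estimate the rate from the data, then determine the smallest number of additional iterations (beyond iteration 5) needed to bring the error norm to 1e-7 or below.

Rate ρ ≈ ‖e_5‖/‖e_4‖ = 2.335e-4/6.676e-4 = 0.3498.
After j more steps, ‖e_{5+j}‖ ≈ 2.335e-4·ρ^j; need ρ^j ≤ 1e-7/2.335e-4 = 0.000428266.
j ≥ ln(0.000428266)/ln(0.3498) = -7.7558/-1.05039 = 7.384.
So 8 more iterations are needed.

8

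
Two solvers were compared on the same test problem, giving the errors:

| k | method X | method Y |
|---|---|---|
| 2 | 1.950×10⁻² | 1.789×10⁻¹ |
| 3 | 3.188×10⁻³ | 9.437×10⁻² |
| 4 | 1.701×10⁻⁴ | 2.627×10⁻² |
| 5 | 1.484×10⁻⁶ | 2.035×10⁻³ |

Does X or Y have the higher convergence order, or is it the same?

Y

Method X: p ≈ ln(1.484×10⁻⁶/1.701×10⁻⁴)/ln(1.701×10⁻⁴/3.188×10⁻³) ≈ 1.62.
Method Y: p ≈ ln(2.035×10⁻³/2.627×10⁻²)/ln(2.627×10⁻²/9.437×10⁻²) ≈ 2.00.
Method Y has the higher order (≈2.0 vs ≈1.6).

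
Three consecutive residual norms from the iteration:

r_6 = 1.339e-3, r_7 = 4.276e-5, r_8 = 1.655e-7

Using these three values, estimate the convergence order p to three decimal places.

p ≈ ln(r_8/r_7) / ln(r_7/r_6)
  = ln(1.655e-7/4.276e-5) / ln(4.276e-5/1.339e-3)
  = ln(0.00387044) / ln(0.0319343)
  = -5.554387 / -3.444075 ≈ 1.612737

1.613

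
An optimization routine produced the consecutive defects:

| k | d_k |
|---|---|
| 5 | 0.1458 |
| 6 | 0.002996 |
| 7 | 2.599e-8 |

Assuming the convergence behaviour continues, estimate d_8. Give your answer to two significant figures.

1.7e-23

First estimate the order: p ≈ ln(d_7/d_6) / ln(d_6/d_5) = ln(2.599e-8/0.002996)/ln(0.002996/0.1458) = ln(8.6749e-06)/ln(0.0205487) ≈ 3.0001.
Then d_8 ≈ d_7·(d_7/d_6)^p = 2.599e-8·(8.6749e-06)^3.0001 = 2.599e-8·6.5206e-16 ≈ 1.695e-23.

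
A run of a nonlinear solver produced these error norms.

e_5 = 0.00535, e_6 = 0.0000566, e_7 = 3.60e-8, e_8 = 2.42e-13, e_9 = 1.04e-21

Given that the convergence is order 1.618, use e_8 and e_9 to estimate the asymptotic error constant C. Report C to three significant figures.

0.269

C ≈ e_9 / e_8^1.618
  = 1.04e-21 / (2.42e-13)^1.618
  = 1.04e-21 / 3.86379e-21 ≈ 0.26917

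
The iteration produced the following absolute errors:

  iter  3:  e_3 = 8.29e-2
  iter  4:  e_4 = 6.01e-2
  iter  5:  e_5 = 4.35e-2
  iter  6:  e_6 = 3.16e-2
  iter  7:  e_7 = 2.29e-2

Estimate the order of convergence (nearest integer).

1

Consecutive ratios: e_7/e_6 = 2.29e-2/3.16e-2 = 0.724684, e_6/e_5 = 3.16e-2/4.35e-2 = 0.726437.
p ≈ ln(0.724684)/ln(0.726437) = -0.3220/-0.3196 ≈ 1.01.
So the convergence is linear (order 1).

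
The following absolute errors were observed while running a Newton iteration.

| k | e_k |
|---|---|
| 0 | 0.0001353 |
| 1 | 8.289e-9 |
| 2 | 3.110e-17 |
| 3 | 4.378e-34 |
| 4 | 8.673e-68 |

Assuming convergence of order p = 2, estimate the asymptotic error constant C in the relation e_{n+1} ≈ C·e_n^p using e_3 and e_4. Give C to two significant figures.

0.45

C ≈ e_4 / e_3^2
  = 8.673e-68 / (4.378e-34)^2
  = 8.673e-68 / 1.91669e-67 ≈ 0.4525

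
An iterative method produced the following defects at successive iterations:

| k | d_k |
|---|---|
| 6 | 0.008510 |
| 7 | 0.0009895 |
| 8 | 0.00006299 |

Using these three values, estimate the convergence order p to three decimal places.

1.280

p ≈ ln(d_8/d_7) / ln(d_7/d_6)
  = ln(0.00006299/0.0009895) / ln(0.0009895/0.008510)
  = ln(0.0636584) / ln(0.116275)
  = -2.754224 / -2.151797 ≈ 1.279965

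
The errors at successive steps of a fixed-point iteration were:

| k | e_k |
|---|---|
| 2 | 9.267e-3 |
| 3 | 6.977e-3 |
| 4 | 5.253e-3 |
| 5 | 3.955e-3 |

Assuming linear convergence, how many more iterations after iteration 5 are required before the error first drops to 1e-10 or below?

62

Rate ρ ≈ e_5/e_4 = 3.955e-3/5.253e-3 = 0.7529.
After j more steps, e_{5+j} ≈ 3.955e-3·ρ^j; need ρ^j ≤ 1e-10/3.955e-3 = 2.52845e-08.
j ≥ ln(2.52845e-08)/ln(0.7529) = -17.4931/-0.28382 = 61.634.
So 62 more iterations are needed.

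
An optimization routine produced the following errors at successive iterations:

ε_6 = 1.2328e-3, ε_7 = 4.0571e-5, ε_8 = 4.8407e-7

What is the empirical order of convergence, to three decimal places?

p ≈ ln(ε_8/ε_7) / ln(ε_7/ε_6)
  = ln(4.8407e-7/4.0571e-5) / ln(4.0571e-5/1.2328e-3)
  = ln(0.0119314) / ln(0.0329096)
  = -4.428582 / -3.413991 ≈ 1.297186

1.297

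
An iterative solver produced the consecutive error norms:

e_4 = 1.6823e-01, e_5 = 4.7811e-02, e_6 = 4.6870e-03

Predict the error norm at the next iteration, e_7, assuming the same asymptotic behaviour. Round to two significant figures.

6.4e-5

First estimate the order: p ≈ ln(e_6/e_5) / ln(e_5/e_4) = ln(4.6870e-03/4.7811e-02)/ln(4.7811e-02/1.6823e-01) = ln(0.0980318)/ln(0.2842) ≈ 1.8460.
Then e_7 ≈ e_6·(e_6/e_5)^p = 4.6870e-03·(0.0980318)^1.8460 = 4.6870e-03·0.0137424 ≈ 6.441e-05.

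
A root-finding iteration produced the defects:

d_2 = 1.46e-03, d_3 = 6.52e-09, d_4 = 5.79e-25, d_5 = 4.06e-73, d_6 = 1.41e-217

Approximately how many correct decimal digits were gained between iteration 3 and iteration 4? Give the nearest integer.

Digits gained ≈ log₁₀(d_3/d_4) = log₁₀(6.52e-09/5.79e-25) = log₁₀(1.12608e+16) ≈ 16.052.

16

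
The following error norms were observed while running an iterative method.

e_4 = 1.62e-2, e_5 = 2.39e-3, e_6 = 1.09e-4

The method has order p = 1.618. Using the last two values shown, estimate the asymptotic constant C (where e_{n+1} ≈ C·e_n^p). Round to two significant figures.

C ≈ e_6 / e_5^1.618
  = 1.09e-4 / (2.39e-3)^1.618
  = 1.09e-4 / 5.73123e-05 ≈ 1.9019

1.9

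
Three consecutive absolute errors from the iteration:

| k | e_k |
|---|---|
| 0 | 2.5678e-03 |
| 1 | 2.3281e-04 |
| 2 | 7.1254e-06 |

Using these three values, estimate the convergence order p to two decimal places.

1.45

p ≈ ln(e_2/e_1) / ln(e_1/e_0)
  = ln(7.1254e-06/2.3281e-04) / ln(2.3281e-04/2.5678e-03)
  = ln(0.0306061) / ln(0.0906652)
  = -3.48656 / -2.40058 ≈ 1.45238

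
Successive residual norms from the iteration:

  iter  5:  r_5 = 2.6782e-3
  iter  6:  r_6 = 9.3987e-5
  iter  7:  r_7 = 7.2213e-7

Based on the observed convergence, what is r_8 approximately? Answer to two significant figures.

6.1e-10

First estimate the order: p ≈ ln(r_7/r_6) / ln(r_6/r_5) = ln(7.2213e-7/9.3987e-5)/ln(9.3987e-5/2.6782e-3) = ln(0.0076833)/ln(0.0350933) ≈ 1.4535.
Then r_8 ≈ r_7·(r_7/r_6)^p = 7.2213e-7·(0.0076833)^1.4535 = 7.2213e-7·0.000844586 ≈ 6.099e-10.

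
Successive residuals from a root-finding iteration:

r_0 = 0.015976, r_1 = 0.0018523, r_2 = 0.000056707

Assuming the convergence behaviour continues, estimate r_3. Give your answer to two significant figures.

2.0e-7

First estimate the order: p ≈ ln(r_2/r_1) / ln(r_1/r_0) = ln(0.000056707/0.0018523)/ln(0.0018523/0.015976) = ln(0.0306144)/ln(0.115943) ≈ 1.6180.
Then r_3 ≈ r_2·(r_2/r_1)^p = 0.000056707·(0.0306144)^1.6180 = 0.000056707·0.00355 ≈ 2.013e-07.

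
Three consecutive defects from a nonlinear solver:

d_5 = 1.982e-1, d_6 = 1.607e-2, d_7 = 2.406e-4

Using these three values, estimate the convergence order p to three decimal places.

p ≈ ln(d_7/d_6) / ln(d_6/d_5)
  = ln(2.406e-4/1.607e-2) / ln(1.607e-2/1.982e-1)
  = ln(0.014972) / ln(0.0810797)
  = -4.201573 / -2.512323 ≈ 1.672386

1.672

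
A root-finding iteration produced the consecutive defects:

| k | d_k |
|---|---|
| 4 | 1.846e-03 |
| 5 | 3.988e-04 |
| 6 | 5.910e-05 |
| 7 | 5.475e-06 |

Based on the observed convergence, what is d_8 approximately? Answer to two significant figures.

First estimate the order: p ≈ ln(d_7/d_6) / ln(d_6/d_5) = ln(5.475e-06/5.910e-05)/ln(5.910e-05/3.988e-04) = ln(0.0926396)/ln(0.148195) ≈ 1.2461.
Then d_8 ≈ d_7·(d_7/d_6)^p = 5.475e-06·(0.0926396)^1.2461 = 5.475e-06·0.0515852 ≈ 2.824e-07.

2.8e-7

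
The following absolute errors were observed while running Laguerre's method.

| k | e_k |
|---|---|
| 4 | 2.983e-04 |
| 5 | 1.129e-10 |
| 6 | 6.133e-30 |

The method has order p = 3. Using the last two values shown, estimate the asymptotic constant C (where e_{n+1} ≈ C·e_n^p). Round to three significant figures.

4.26

C ≈ e_6 / e_5^3
  = 6.133e-30 / (1.129e-10)^3
  = 6.133e-30 / 1.43907e-30 ≈ 4.2618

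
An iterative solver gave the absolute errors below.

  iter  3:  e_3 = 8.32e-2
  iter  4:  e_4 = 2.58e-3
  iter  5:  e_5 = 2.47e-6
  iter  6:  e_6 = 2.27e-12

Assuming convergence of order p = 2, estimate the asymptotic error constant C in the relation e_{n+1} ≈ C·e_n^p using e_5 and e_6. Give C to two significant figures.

C ≈ e_6 / e_5^2
  = 2.27e-12 / (2.47e-6)^2
  = 2.27e-12 / 6.1009e-12 ≈ 0.37208

0.37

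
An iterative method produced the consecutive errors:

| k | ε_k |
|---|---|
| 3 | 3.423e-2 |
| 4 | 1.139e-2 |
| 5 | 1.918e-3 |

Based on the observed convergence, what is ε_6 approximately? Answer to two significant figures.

1.1e-4

First estimate the order: p ≈ ln(ε_5/ε_4) / ln(ε_4/ε_3) = ln(1.918e-3/1.139e-2)/ln(1.139e-2/3.423e-2) = ln(0.168393)/ln(0.332749) ≈ 1.6190.
Then ε_6 ≈ ε_5·(ε_5/ε_4)^p = 1.918e-3·(0.168393)^1.6190 = 1.918e-3·0.0559009 ≈ 0.0001072.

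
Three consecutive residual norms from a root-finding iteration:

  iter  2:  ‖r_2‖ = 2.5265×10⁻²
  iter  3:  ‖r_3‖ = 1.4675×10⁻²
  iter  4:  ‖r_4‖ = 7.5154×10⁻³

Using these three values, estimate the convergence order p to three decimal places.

1.232

p ≈ ln(‖r_4‖/‖r_3‖) / ln(‖r_3‖/‖r_2‖)
  = ln(7.5154×10⁻³/1.4675×10⁻²) / ln(1.4675×10⁻²/2.5265×10⁻²)
  = ln(0.512123) / ln(0.580843)
  = -0.669190 / -0.543275 ≈ 1.231770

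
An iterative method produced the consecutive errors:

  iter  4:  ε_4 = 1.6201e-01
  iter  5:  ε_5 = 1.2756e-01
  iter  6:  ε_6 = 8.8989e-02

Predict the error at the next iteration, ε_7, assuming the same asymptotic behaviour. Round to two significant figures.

5.2e-2

First estimate the order: p ≈ ln(ε_6/ε_5) / ln(ε_5/ε_4) = ln(8.8989e-02/1.2756e-01)/ln(1.2756e-01/1.6201e-01) = ln(0.697625)/ln(0.787359) ≈ 1.5061.
Then ε_7 ≈ ε_6·(ε_6/ε_5)^p = 8.8989e-02·(0.697625)^1.5061 = 8.8989e-02·0.581406 ≈ 0.05174.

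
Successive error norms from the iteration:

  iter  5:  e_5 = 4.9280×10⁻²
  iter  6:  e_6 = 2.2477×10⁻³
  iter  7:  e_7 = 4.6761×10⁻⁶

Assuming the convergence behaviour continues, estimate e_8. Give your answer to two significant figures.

2.0e-11

First estimate the order: p ≈ ln(e_7/e_6) / ln(e_6/e_5) = ln(4.6761×10⁻⁶/2.2477×10⁻³)/ln(2.2477×10⁻³/4.9280×10⁻²) = ln(0.00208039)/ln(0.0456108) ≈ 2.0000.
Then e_8 ≈ e_7·(e_7/e_6)^p = 4.6761×10⁻⁶·(0.00208039)^2.0000 = 4.6761×10⁻⁶·4.32802e-06 ≈ 2.024e-11.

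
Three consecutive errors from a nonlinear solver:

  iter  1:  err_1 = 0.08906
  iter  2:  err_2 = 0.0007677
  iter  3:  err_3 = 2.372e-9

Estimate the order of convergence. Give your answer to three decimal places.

2.669

p ≈ ln(err_3/err_2) / ln(err_2/err_1)
  = ln(2.372e-9/0.0007677) / ln(0.0007677/0.08906)
  = ln(3.08975e-06) / ln(0.00862003)
  = -12.687420 / -4.753667 ≈ 2.668975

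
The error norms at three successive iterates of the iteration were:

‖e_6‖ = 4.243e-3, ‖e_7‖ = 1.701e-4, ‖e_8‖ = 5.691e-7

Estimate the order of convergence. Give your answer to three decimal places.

1.772

p ≈ ln(‖e_8‖/‖e_7‖) / ln(‖e_7‖/‖e_6‖)
  = ln(5.691e-7/1.701e-4) / ln(1.701e-4/4.243e-3)
  = ln(0.00334568) / ln(0.0400896)
  = -5.700085 / -3.216638 ≈ 1.772063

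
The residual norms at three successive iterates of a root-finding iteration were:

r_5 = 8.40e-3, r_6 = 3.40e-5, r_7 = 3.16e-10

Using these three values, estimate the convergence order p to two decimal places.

p ≈ ln(r_7/r_6) / ln(r_6/r_5)
  = ln(3.16e-10/3.40e-5) / ln(3.40e-5/8.40e-3)
  = ln(9.29412e-06) / ln(0.00404762)
  = -11.58613 / -5.50963 ≈ 2.10289

2.10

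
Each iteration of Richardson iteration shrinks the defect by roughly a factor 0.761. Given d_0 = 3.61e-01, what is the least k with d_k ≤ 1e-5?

After k steps, d_k ≈ 3.61e-01·0.761^k.
Need 0.761^k ≤ 1e-5/3.61e-01 = 2.77008e-05.
k ≥ ln(2.77008e-05)/ln(0.761) = -10.4940/-0.27312 = 38.423.
Smallest integer k = 39.

39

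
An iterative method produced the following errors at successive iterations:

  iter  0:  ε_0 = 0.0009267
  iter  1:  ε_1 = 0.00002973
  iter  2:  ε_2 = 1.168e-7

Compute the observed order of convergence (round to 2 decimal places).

1.61

p ≈ ln(ε_2/ε_1) / ln(ε_1/ε_0)
  = ln(1.168e-7/0.00002973) / ln(0.00002973/0.0009267)
  = ln(0.00392869) / ln(0.0320816)
  = -5.53945 / -3.43947 ≈ 1.61055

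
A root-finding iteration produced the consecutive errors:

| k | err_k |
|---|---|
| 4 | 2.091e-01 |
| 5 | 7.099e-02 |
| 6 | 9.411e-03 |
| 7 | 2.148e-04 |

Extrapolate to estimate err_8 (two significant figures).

1.8e-7

First estimate the order: p ≈ ln(err_7/err_6) / ln(err_6/err_5) = ln(2.148e-04/9.411e-03)/ln(9.411e-03/7.099e-02) = ln(0.0228244)/ln(0.132568) ≈ 1.8706.
Then err_8 ≈ err_7·(err_7/err_6)^p = 2.148e-04·(0.0228244)^1.8706 = 2.148e-04·0.000849614 ≈ 1.825e-07.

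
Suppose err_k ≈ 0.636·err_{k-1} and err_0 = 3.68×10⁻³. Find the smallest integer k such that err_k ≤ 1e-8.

After k steps, err_k ≈ 3.68×10⁻³·0.636^k.
Need 0.636^k ≤ 1e-8/3.68×10⁻³ = 2.71739e-06.
k ≥ ln(2.71739e-06)/ln(0.636) = -12.8158/-0.45256 = 28.318.
Smallest integer k = 29.

29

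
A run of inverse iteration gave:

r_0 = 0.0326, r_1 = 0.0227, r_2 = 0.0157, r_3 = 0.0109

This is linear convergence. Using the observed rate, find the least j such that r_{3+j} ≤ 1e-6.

Rate ρ ≈ r_3/r_2 = 0.0109/0.0157 = 0.6943.
After j more steps, r_{3+j} ≈ 0.0109·ρ^j; need ρ^j ≤ 1e-6/0.0109 = 9.17431e-05.
j ≥ ln(9.17431e-05)/ln(0.6943) = -9.2965/-0.36485 = 25.480.
So 26 more iterations are needed.

26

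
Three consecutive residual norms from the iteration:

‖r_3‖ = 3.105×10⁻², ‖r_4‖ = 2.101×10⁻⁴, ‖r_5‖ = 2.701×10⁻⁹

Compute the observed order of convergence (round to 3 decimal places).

2.254

p ≈ ln(‖r_5‖/‖r_4‖) / ln(‖r_4‖/‖r_3‖)
  = ln(2.701×10⁻⁹/2.101×10⁻⁴) / ln(2.101×10⁻⁴/3.105×10⁻²)
  = ln(1.28558e-05) / ln(0.00676651)
  = -11.261715 / -4.995770 ≈ 2.254250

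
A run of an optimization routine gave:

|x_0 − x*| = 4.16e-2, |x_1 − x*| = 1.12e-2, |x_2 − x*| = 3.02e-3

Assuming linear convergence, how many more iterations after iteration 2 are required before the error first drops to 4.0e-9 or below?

Rate ρ ≈ |x_2 − x*|/|x_1 − x*| = 3.02e-3/1.12e-2 = 0.2696.
After j more steps, |x_{2+j} − x*| ≈ 3.02e-3·ρ^j; need ρ^j ≤ 4.0e-9/3.02e-3 = 1.3245e-06.
j ≥ ln(1.3245e-06)/ln(0.2696) = -13.5345/-1.31082 = 10.325.
So 11 more iterations are needed.

11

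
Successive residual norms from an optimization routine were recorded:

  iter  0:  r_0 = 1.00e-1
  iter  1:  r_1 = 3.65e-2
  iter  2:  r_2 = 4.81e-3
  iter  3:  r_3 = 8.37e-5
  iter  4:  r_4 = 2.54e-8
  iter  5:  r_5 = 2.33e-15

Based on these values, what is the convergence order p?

Consecutive ratios: r_5/r_4 = 2.33e-15/2.54e-8 = 9.17323e-08, r_4/r_3 = 2.54e-8/8.37e-5 = 0.000303465.
p ≈ ln(9.17323e-08)/ln(0.000303465) = -16.2044/-8.1002 ≈ 2.00.
So the convergence is quadratic (order 2).

2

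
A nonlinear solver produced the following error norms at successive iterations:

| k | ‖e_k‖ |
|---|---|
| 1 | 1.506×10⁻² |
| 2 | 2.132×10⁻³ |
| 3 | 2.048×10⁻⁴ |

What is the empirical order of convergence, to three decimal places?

1.198

p ≈ ln(‖e_3‖/‖e_2‖) / ln(‖e_2‖/‖e_1‖)
  = ln(2.048×10⁻⁴/2.132×10⁻³) / ln(2.132×10⁻³/1.506×10⁻²)
  = ln(0.09606) / ln(0.141567)
  = -2.342782 / -1.954982 ≈ 1.198365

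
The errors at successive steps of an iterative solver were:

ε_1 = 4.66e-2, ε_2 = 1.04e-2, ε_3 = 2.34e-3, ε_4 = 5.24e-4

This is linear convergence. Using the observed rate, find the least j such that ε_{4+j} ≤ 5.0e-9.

8

Rate ρ ≈ ε_4/ε_3 = 5.24e-4/2.34e-3 = 0.2239.
After j more steps, ε_{4+j} ≈ 5.24e-4·ρ^j; need ρ^j ≤ 5.0e-9/5.24e-4 = 9.54198e-06.
j ≥ ln(9.54198e-06)/ln(0.2239) = -11.5598/-1.49656 = 7.724.
So 8 more iterations are needed.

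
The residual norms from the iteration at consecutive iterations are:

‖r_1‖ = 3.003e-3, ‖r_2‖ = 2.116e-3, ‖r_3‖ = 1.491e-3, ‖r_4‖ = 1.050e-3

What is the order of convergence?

Consecutive ratios: ‖r_4‖/‖r_3‖ = 1.050e-3/1.491e-3 = 0.704225, ‖r_3‖/‖r_2‖ = 1.491e-3/2.116e-3 = 0.704631.
p ≈ ln(0.704225)/ln(0.704631) = -0.3507/-0.3501 ≈ 1.00.
So the convergence is linear (order 1).

1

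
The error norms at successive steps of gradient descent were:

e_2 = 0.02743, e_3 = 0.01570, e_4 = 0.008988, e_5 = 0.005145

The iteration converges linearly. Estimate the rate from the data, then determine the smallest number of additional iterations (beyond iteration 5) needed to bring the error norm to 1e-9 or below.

Rate ρ ≈ e_5/e_4 = 0.005145/0.008988 = 0.5724.
After j more steps, e_{5+j} ≈ 0.005145·ρ^j; need ρ^j ≤ 1e-9/0.005145 = 1.94363e-07.
j ≥ ln(1.94363e-07)/ln(0.5724) = -15.4535/-0.55792 = 27.698.
So 28 more iterations are needed.

28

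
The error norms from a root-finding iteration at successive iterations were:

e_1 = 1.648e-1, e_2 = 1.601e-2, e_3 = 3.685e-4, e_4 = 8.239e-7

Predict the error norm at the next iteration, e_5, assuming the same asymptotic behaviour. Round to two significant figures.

First estimate the order: p ≈ ln(e_4/e_3) / ln(e_3/e_2) = ln(8.239e-7/3.685e-4)/ln(3.685e-4/1.601e-2) = ln(0.00223582)/ln(0.0230169) ≈ 1.6182.
Then e_5 ≈ e_4·(e_4/e_3)^p = 8.239e-7·(0.00223582)^1.6182 = 8.239e-7·5.13876e-05 ≈ 4.234e-11.

4.2e-11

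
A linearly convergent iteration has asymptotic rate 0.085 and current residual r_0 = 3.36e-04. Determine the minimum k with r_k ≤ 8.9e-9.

5

After k steps, r_k ≈ 3.36e-04·0.085^k.
Need 0.085^k ≤ 8.9e-9/3.36e-04 = 2.64881e-05.
k ≥ ln(2.64881e-05)/ln(0.085) = -10.5388/-2.46510 = 4.275.
Smallest integer k = 5.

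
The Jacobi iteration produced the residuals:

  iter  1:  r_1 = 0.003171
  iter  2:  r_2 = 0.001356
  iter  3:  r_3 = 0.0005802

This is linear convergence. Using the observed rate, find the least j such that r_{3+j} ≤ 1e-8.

Rate ρ ≈ r_3/r_2 = 0.0005802/0.001356 = 0.4279.
After j more steps, r_{3+j} ≈ 0.0005802·ρ^j; need ρ^j ≤ 1e-8/0.0005802 = 1.72354e-05.
j ≥ ln(1.72354e-05)/ln(0.4279) = -10.9685/-0.84887 = 12.921.
So 13 more iterations are needed.

13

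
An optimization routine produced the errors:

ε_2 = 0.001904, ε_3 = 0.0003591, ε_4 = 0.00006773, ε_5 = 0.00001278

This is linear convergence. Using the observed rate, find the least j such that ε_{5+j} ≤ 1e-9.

Rate ρ ≈ ε_5/ε_4 = 0.00001278/0.00006773 = 0.1887.
After j more steps, ε_{5+j} ≈ 0.00001278·ρ^j; need ρ^j ≤ 1e-9/0.00001278 = 7.82473e-05.
j ≥ ln(7.82473e-05)/ln(0.1887) = -9.4556/-1.66760 = 5.670.
So 6 more iterations are needed.

6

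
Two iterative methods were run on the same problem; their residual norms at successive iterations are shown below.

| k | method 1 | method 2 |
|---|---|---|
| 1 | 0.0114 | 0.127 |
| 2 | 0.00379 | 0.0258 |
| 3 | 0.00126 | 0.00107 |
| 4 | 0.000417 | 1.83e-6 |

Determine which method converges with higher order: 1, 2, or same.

Method 1: p ≈ ln(0.000417/0.00126)/ln(0.00126/0.00379) ≈ 1.00.
Method 2: p ≈ ln(1.83e-6/0.00107)/ln(0.00107/0.0258) ≈ 2.00.
Method 2 has the higher order (≈2.0 vs ≈1.0).

2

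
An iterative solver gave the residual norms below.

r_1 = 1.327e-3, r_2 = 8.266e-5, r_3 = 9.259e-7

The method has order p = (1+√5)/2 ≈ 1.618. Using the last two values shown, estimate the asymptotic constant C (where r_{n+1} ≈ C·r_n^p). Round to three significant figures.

C ≈ r_3 / r_2^1.618
  = 9.259e-7 / (8.266e-5)^1.618
  = 9.259e-7 / 2.47847e-07 ≈ 3.7358

3.74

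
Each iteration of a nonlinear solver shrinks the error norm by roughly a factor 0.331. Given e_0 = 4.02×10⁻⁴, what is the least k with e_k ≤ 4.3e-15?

23

After k steps, e_k ≈ 4.02×10⁻⁴·0.331^k.
Need 0.331^k ≤ 4.3e-15/4.02×10⁻⁴ = 1.06965e-11.
k ≥ ln(1.06965e-11)/ln(0.331) = -25.2611/-1.10564 = 22.847.
Smallest integer k = 23.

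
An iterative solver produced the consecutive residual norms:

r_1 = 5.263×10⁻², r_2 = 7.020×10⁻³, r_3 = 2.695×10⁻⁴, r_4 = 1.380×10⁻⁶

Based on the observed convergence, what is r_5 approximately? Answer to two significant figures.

2.7e-10

First estimate the order: p ≈ ln(r_4/r_3) / ln(r_3/r_2) = ln(1.380×10⁻⁶/2.695×10⁻⁴)/ln(2.695×10⁻⁴/7.020×10⁻³) = ln(0.00512059)/ln(0.0383903) ≈ 1.6180.
Then r_5 ≈ r_4·(r_4/r_3)^p = 1.380×10⁻⁶·(0.00512059)^1.6180 = 1.380×10⁻⁶·0.000196644 ≈ 2.714e-10.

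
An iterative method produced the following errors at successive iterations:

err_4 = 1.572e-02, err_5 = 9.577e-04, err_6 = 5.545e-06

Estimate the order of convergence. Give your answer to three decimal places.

1.841

p ≈ ln(err_6/err_5) / ln(err_5/err_4)
  = ln(5.545e-06/9.577e-04) / ln(9.577e-04/1.572e-02)
  = ln(0.00578991) / ln(0.0609224)
  = -5.151639 / -2.798154 ≈ 1.841085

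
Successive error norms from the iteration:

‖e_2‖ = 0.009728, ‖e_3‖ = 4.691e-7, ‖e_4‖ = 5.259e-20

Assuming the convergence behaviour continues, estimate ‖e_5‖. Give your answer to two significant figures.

7.4e-59

First estimate the order: p ≈ ln(‖e_4‖/‖e_3‖) / ln(‖e_3‖/‖e_2‖) = ln(5.259e-20/4.691e-7)/ln(4.691e-7/0.009728) = ln(1.12108e-13)/ln(4.82216e-05) ≈ 3.0000.
Then ‖e_5‖ ≈ ‖e_4‖·(‖e_4‖/‖e_3‖)^p = 5.259e-20·(1.12108e-13)^3.0000 = 5.259e-20·1.409e-39 ≈ 7.41e-59.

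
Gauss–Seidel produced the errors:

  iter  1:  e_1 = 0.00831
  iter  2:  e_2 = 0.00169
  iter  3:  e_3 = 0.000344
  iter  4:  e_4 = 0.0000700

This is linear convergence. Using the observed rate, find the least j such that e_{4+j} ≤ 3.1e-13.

13

Rate ρ ≈ e_4/e_3 = 0.0000700/0.000344 = 0.2035.
After j more steps, e_{4+j} ≈ 0.0000700·ρ^j; need ρ^j ≤ 3.1e-13/0.0000700 = 4.42857e-09.
j ≥ ln(4.42857e-09)/ln(0.2035) = -19.2352/-1.59209 = 12.082.
So 13 more iterations are needed.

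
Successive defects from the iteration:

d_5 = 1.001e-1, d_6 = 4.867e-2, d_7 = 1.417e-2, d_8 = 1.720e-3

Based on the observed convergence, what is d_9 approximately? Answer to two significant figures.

First estimate the order: p ≈ ln(d_8/d_7) / ln(d_7/d_6) = ln(1.720e-3/1.417e-2)/ln(1.417e-2/4.867e-2) = ln(0.121383)/ln(0.291144) ≈ 1.7090.
Then d_9 ≈ d_8·(d_8/d_7)^p = 1.720e-3·(0.121383)^1.7090 = 1.720e-3·0.0272161 ≈ 4.681e-05.

4.7e-5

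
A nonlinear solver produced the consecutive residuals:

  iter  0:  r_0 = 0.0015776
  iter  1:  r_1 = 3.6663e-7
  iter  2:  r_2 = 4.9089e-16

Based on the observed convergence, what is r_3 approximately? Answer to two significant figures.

First estimate the order: p ≈ ln(r_2/r_1) / ln(r_1/r_0) = ln(4.9089e-16/3.6663e-7)/ln(3.6663e-7/0.0015776) = ln(1.33892e-09)/ln(0.000232397) ≈ 2.4419.
Then r_3 ≈ r_2·(r_2/r_1)^p = 4.9089e-16·(1.33892e-09)^2.4419 = 4.9089e-16·2.14992e-22 ≈ 1.055e-37.

1.1e-37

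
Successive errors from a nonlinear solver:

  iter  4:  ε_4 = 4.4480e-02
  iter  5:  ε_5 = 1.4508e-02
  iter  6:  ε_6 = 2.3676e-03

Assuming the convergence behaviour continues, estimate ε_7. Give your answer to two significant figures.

First estimate the order: p ≈ ln(ε_6/ε_5) / ln(ε_5/ε_4) = ln(2.3676e-03/1.4508e-02)/ln(1.4508e-02/4.4480e-02) = ln(0.163193)/ln(0.326169) ≈ 1.6181.
Then ε_7 ≈ ε_6·(ε_6/ε_5)^p = 2.3676e-03·(0.163193)^1.6181 = 2.3676e-03·0.0532197 ≈ 0.000126.

1.3e-4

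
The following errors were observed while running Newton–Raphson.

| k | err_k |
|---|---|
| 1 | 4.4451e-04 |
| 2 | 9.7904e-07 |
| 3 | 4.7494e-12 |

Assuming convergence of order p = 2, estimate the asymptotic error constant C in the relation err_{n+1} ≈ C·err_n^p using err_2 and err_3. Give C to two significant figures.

5.0

C ≈ err_3 / err_2^2
  = 4.7494e-12 / (9.7904e-07)^2
  = 4.7494e-12 / 9.58519e-13 ≈ 4.9549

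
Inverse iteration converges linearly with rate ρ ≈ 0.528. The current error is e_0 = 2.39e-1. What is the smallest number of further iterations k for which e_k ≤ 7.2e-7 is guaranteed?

After k steps, e_k ≈ 2.39e-1·0.528^k.
Need 0.528^k ≤ 7.2e-7/2.39e-1 = 3.01255e-06.
k ≥ ln(3.01255e-06)/ln(0.528) = -12.7127/-0.63866 = 19.905.
Smallest integer k = 20.

20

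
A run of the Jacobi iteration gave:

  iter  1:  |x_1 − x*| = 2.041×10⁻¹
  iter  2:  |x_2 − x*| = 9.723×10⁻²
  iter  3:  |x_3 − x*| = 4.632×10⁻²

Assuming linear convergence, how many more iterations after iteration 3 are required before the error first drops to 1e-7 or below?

Rate ρ ≈ |x_3 − x*|/|x_2 − x*| = 4.632×10⁻²/9.723×10⁻² = 0.4764.
After j more steps, |x_{3+j} − x*| ≈ 4.632×10⁻²·ρ^j; need ρ^j ≤ 1e-7/4.632×10⁻² = 2.15889e-06.
j ≥ ln(2.15889e-06)/ln(0.4764) = -13.0459/-0.74150 = 17.594.
So 18 more iterations are needed.

18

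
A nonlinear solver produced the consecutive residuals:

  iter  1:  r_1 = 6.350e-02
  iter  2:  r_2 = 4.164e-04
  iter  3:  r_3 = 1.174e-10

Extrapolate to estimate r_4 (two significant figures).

First estimate the order: p ≈ ln(r_3/r_2) / ln(r_2/r_1) = ln(1.174e-10/4.164e-04)/ln(4.164e-04/6.350e-02) = ln(2.8194e-07)/ln(0.00655748) ≈ 3.0000.
Then r_4 ≈ r_3·(r_3/r_2)^p = 1.174e-10·(2.8194e-07)^3.0000 = 1.174e-10·2.24115e-20 ≈ 2.631e-30.

2.6e-30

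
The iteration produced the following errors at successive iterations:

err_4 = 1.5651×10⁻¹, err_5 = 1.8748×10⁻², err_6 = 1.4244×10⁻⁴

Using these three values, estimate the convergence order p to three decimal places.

p ≈ ln(err_6/err_5) / ln(err_5/err_4)
  = ln(1.4244×10⁻⁴/1.8748×10⁻²) / ln(1.8748×10⁻²/1.5651×10⁻¹)
  = ln(0.00759761) / ln(0.119788)
  = -4.879922 / -2.122032 ≈ 2.299646

2.300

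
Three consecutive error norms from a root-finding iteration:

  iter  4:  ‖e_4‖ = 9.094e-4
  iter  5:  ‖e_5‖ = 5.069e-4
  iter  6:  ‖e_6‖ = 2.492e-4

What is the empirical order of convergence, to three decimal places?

1.215

p ≈ ln(‖e_6‖/‖e_5‖) / ln(‖e_5‖/‖e_4‖)
  = ln(2.492e-4/5.069e-4) / ln(5.069e-4/9.094e-4)
  = ln(0.491616) / ln(0.5574)
  = -0.710057 / -0.584472 ≈ 1.214869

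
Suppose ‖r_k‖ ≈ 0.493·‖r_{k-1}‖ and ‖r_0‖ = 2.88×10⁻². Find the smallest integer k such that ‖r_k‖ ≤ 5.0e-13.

After k steps, ‖r_k‖ ≈ 2.88×10⁻²·0.493^k.
Need 0.493^k ≤ 5.0e-13/2.88×10⁻² = 1.73611e-11.
k ≥ ln(1.73611e-11)/ln(0.493) = -24.7768/-0.70725 = 35.033.
Smallest integer k = 36.

36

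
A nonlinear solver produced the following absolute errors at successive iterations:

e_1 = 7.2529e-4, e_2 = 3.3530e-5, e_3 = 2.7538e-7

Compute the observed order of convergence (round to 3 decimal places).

1.562

p ≈ ln(e_3/e_2) / ln(e_2/e_1)
  = ln(2.7538e-7/3.3530e-5) / ln(3.3530e-5/7.2529e-4)
  = ln(0.00821294) / ln(0.0462298)
  = -4.802044 / -3.074131 ≈ 1.562082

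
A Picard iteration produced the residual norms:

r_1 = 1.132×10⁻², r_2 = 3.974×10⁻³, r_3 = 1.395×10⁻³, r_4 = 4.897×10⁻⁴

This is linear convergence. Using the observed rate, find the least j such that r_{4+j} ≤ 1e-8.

11

Rate ρ ≈ r_4/r_3 = 4.897×10⁻⁴/1.395×10⁻³ = 0.3510.
After j more steps, r_{4+j} ≈ 4.897×10⁻⁴·ρ^j; need ρ^j ≤ 1e-8/4.897×10⁻⁴ = 2.04207e-05.
j ≥ ln(2.04207e-05)/ln(0.3510) = -10.7990/-1.04697 = 10.315.
So 11 more iterations are needed.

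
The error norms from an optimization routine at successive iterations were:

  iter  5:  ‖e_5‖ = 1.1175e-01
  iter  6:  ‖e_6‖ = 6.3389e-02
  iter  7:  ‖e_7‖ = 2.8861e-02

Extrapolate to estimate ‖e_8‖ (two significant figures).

9.7e-3

First estimate the order: p ≈ ln(‖e_7‖/‖e_6‖) / ln(‖e_6‖/‖e_5‖) = ln(2.8861e-02/6.3389e-02)/ln(6.3389e-02/1.1175e-01) = ln(0.4553)/ln(0.567239) ≈ 1.3877.
Then ‖e_8‖ ≈ ‖e_7‖·(‖e_7‖/‖e_6‖)^p = 2.8861e-02·(0.4553)^1.3877 = 2.8861e-02·0.335598 ≈ 0.009686.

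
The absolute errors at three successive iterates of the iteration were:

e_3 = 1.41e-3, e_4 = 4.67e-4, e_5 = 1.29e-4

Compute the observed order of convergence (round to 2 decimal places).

1.16

p ≈ ln(e_5/e_4) / ln(e_4/e_3)
  = ln(1.29e-4/4.67e-4) / ln(4.67e-4/1.41e-3)
  = ln(0.276231) / ln(0.331206)
  = -1.28652 / -1.10501 ≈ 1.16426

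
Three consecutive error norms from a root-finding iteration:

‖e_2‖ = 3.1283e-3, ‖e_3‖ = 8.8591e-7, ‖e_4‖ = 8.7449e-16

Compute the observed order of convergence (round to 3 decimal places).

p ≈ ln(‖e_4‖/‖e_3‖) / ln(‖e_3‖/‖e_2‖)
  = ln(8.7449e-16/8.8591e-7) / ln(8.8591e-7/3.1283e-3)
  = ln(9.87109e-10) / ln(0.000283192)
  = -20.736241 / -8.169385 ≈ 2.538287

2.538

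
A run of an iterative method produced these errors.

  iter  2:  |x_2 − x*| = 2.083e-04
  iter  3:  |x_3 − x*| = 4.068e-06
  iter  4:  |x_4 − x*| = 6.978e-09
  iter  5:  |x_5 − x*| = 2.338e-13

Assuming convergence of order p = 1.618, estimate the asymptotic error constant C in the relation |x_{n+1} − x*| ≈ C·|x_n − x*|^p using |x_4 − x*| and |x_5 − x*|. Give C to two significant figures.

3.7

C ≈ |x_5 − x*| / |x_4 − x*|^1.618
  = 2.338e-13 / (6.978e-09)^1.618
  = 2.338e-13 / 6.3556e-14 ≈ 3.6786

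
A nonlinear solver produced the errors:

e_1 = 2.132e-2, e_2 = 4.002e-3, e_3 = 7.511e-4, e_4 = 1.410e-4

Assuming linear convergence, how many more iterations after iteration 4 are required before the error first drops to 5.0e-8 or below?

5

Rate ρ ≈ e_4/e_3 = 1.410e-4/7.511e-4 = 0.1877.
After j more steps, e_{4+j} ≈ 1.410e-4·ρ^j; need ρ^j ≤ 5.0e-8/1.410e-4 = 0.00035461.
j ≥ ln(0.00035461)/ln(0.1877) = -7.9445/-1.67291 = 4.749.
So 5 more iterations are needed.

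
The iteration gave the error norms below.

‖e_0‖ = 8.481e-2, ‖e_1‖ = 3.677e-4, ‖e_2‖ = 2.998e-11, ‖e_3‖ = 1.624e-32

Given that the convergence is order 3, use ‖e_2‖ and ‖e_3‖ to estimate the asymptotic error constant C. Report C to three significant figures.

0.603

C ≈ ‖e_3‖ / ‖e_2‖^3
  = 1.624e-32 / (2.998e-11)^3
  = 1.624e-32 / 2.6946e-32 ≈ 0.60269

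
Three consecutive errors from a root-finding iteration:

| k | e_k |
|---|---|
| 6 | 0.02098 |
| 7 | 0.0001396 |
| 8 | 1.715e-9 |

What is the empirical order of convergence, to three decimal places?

2.256

p ≈ ln(e_8/e_7) / ln(e_7/e_6)
  = ln(1.715e-9/0.0001396) / ln(0.0001396/0.02098)
  = ln(1.22851e-05) / ln(0.00665396)
  = -11.307123 / -5.012543 ≈ 2.255766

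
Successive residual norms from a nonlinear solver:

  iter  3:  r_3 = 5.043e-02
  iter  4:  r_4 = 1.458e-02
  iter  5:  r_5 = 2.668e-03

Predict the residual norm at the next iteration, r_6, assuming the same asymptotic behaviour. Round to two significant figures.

2.6e-4

First estimate the order: p ≈ ln(r_5/r_4) / ln(r_4/r_3) = ln(2.668e-03/1.458e-02)/ln(1.458e-02/5.043e-02) = ln(0.18299)/ln(0.289114) ≈ 1.3686.
Then r_6 ≈ r_5·(r_5/r_4)^p = 2.668e-03·(0.18299)^1.3686 = 2.668e-03·0.0978494 ≈ 0.0002611.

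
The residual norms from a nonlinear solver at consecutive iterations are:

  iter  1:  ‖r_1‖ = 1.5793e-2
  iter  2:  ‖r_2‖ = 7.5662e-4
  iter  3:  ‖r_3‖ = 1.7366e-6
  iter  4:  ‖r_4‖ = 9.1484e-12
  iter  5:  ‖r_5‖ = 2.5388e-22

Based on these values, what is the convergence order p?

2

Consecutive ratios: ‖r_5‖/‖r_4‖ = 2.5388e-22/9.1484e-12 = 2.77513e-11, ‖r_4‖/‖r_3‖ = 9.1484e-12/1.7366e-6 = 5.26799e-06.
p ≈ ln(2.77513e-11)/ln(5.26799e-06) = -24.3077/-12.1539 ≈ 2.00.
So the convergence is quadratic (order 2).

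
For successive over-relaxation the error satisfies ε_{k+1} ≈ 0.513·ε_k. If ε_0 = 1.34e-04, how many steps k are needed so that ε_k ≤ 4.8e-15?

37

After k steps, ε_k ≈ 1.34e-04·0.513^k.
Need 0.513^k ≤ 4.8e-15/1.34e-04 = 3.58209e-11.
k ≥ ln(3.58209e-11)/ln(0.513) = -24.0525/-0.66748 = 36.035.
Smallest integer k = 37.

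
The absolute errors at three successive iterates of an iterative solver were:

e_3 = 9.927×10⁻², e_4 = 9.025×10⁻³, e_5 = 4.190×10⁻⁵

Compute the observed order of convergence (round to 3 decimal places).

2.241

p ≈ ln(e_5/e_4) / ln(e_4/e_3)
  = ln(4.190×10⁻⁵/9.025×10⁻³) / ln(9.025×10⁻³/9.927×10⁻²)
  = ln(0.00464266) / ln(0.0909137)
  = -5.372468 / -2.397845 ≈ 2.240540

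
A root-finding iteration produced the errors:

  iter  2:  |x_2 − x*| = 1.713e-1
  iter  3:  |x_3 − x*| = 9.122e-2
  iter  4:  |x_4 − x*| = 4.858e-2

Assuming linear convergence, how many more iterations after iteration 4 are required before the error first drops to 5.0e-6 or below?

Rate ρ ≈ |x_4 − x*|/|x_3 − x*| = 4.858e-2/9.122e-2 = 0.5326.
After j more steps, |x_{4+j} − x*| ≈ 4.858e-2·ρ^j; need ρ^j ≤ 5.0e-6/4.858e-2 = 0.000102923.
j ≥ ln(0.000102923)/ln(0.5326) = -9.1815/-0.62998 = 14.574.
So 15 more iterations are needed.

15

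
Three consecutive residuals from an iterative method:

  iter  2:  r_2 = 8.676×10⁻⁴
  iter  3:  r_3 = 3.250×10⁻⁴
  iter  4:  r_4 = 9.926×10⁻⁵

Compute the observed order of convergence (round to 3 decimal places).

p ≈ ln(r_4/r_3) / ln(r_3/r_2)
  = ln(9.926×10⁻⁵/3.250×10⁻⁴) / ln(3.250×10⁻⁴/8.676×10⁻⁴)
  = ln(0.305415) / ln(0.374597)
  = -1.186084 / -0.981904 ≈ 1.207943

1.208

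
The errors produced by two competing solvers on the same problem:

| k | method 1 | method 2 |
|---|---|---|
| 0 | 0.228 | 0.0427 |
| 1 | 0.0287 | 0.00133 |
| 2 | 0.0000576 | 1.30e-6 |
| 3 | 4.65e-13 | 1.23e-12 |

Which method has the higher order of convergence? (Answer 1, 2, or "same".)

Method 1: p ≈ ln(4.65e-13/0.0000576)/ln(0.0000576/0.0287) ≈ 3.00.
Method 2: p ≈ ln(1.23e-12/1.30e-6)/ln(1.30e-6/0.00133) ≈ 2.00.
Method 1 has the higher order (≈3.0 vs ≈2.0).

1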